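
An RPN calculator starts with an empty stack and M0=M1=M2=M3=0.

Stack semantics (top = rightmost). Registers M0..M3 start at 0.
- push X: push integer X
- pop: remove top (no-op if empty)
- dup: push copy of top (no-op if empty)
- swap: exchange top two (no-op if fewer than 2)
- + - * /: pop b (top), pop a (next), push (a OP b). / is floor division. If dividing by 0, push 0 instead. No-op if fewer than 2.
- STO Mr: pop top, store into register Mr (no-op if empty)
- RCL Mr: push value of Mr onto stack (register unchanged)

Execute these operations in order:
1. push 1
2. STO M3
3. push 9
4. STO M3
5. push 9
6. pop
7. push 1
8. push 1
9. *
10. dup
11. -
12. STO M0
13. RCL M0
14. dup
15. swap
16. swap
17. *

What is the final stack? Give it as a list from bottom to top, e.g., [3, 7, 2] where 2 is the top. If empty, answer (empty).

After op 1 (push 1): stack=[1] mem=[0,0,0,0]
After op 2 (STO M3): stack=[empty] mem=[0,0,0,1]
After op 3 (push 9): stack=[9] mem=[0,0,0,1]
After op 4 (STO M3): stack=[empty] mem=[0,0,0,9]
After op 5 (push 9): stack=[9] mem=[0,0,0,9]
After op 6 (pop): stack=[empty] mem=[0,0,0,9]
After op 7 (push 1): stack=[1] mem=[0,0,0,9]
After op 8 (push 1): stack=[1,1] mem=[0,0,0,9]
After op 9 (*): stack=[1] mem=[0,0,0,9]
After op 10 (dup): stack=[1,1] mem=[0,0,0,9]
After op 11 (-): stack=[0] mem=[0,0,0,9]
After op 12 (STO M0): stack=[empty] mem=[0,0,0,9]
After op 13 (RCL M0): stack=[0] mem=[0,0,0,9]
After op 14 (dup): stack=[0,0] mem=[0,0,0,9]
After op 15 (swap): stack=[0,0] mem=[0,0,0,9]
After op 16 (swap): stack=[0,0] mem=[0,0,0,9]
After op 17 (*): stack=[0] mem=[0,0,0,9]

Answer: [0]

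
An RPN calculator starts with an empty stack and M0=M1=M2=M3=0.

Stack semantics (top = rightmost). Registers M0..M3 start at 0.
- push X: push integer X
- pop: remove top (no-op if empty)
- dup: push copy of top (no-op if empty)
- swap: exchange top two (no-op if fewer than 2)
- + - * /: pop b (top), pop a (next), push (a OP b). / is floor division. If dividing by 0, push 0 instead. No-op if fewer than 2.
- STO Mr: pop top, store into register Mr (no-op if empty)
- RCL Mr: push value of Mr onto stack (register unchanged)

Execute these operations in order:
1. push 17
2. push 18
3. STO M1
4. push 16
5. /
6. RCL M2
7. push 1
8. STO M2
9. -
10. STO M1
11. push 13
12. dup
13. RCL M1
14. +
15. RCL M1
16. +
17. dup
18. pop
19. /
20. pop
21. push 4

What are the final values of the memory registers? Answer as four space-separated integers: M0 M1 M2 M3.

After op 1 (push 17): stack=[17] mem=[0,0,0,0]
After op 2 (push 18): stack=[17,18] mem=[0,0,0,0]
After op 3 (STO M1): stack=[17] mem=[0,18,0,0]
After op 4 (push 16): stack=[17,16] mem=[0,18,0,0]
After op 5 (/): stack=[1] mem=[0,18,0,0]
After op 6 (RCL M2): stack=[1,0] mem=[0,18,0,0]
After op 7 (push 1): stack=[1,0,1] mem=[0,18,0,0]
After op 8 (STO M2): stack=[1,0] mem=[0,18,1,0]
After op 9 (-): stack=[1] mem=[0,18,1,0]
After op 10 (STO M1): stack=[empty] mem=[0,1,1,0]
After op 11 (push 13): stack=[13] mem=[0,1,1,0]
After op 12 (dup): stack=[13,13] mem=[0,1,1,0]
After op 13 (RCL M1): stack=[13,13,1] mem=[0,1,1,0]
After op 14 (+): stack=[13,14] mem=[0,1,1,0]
After op 15 (RCL M1): stack=[13,14,1] mem=[0,1,1,0]
After op 16 (+): stack=[13,15] mem=[0,1,1,0]
After op 17 (dup): stack=[13,15,15] mem=[0,1,1,0]
After op 18 (pop): stack=[13,15] mem=[0,1,1,0]
After op 19 (/): stack=[0] mem=[0,1,1,0]
After op 20 (pop): stack=[empty] mem=[0,1,1,0]
After op 21 (push 4): stack=[4] mem=[0,1,1,0]

Answer: 0 1 1 0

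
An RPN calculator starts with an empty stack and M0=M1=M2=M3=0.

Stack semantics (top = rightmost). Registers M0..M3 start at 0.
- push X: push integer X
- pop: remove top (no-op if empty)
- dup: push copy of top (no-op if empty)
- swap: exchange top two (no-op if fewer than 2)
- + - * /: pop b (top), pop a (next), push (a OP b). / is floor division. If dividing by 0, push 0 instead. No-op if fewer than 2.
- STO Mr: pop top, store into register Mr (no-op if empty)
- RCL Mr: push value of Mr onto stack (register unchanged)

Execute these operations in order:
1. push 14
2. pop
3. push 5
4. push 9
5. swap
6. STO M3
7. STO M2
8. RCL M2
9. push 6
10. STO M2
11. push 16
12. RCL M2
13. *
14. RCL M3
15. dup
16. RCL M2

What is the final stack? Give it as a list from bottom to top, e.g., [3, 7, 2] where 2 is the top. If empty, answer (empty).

After op 1 (push 14): stack=[14] mem=[0,0,0,0]
After op 2 (pop): stack=[empty] mem=[0,0,0,0]
After op 3 (push 5): stack=[5] mem=[0,0,0,0]
After op 4 (push 9): stack=[5,9] mem=[0,0,0,0]
After op 5 (swap): stack=[9,5] mem=[0,0,0,0]
After op 6 (STO M3): stack=[9] mem=[0,0,0,5]
After op 7 (STO M2): stack=[empty] mem=[0,0,9,5]
After op 8 (RCL M2): stack=[9] mem=[0,0,9,5]
After op 9 (push 6): stack=[9,6] mem=[0,0,9,5]
After op 10 (STO M2): stack=[9] mem=[0,0,6,5]
After op 11 (push 16): stack=[9,16] mem=[0,0,6,5]
After op 12 (RCL M2): stack=[9,16,6] mem=[0,0,6,5]
After op 13 (*): stack=[9,96] mem=[0,0,6,5]
After op 14 (RCL M3): stack=[9,96,5] mem=[0,0,6,5]
After op 15 (dup): stack=[9,96,5,5] mem=[0,0,6,5]
After op 16 (RCL M2): stack=[9,96,5,5,6] mem=[0,0,6,5]

Answer: [9, 96, 5, 5, 6]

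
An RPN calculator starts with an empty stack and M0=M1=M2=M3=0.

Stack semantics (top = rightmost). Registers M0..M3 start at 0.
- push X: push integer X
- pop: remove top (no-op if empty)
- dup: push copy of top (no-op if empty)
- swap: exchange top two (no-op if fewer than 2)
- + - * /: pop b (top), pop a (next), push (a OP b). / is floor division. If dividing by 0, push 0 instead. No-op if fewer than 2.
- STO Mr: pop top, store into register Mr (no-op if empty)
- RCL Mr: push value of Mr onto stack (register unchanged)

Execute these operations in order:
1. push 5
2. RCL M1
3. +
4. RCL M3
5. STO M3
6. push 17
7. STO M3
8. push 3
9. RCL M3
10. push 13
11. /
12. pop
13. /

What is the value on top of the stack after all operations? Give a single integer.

After op 1 (push 5): stack=[5] mem=[0,0,0,0]
After op 2 (RCL M1): stack=[5,0] mem=[0,0,0,0]
After op 3 (+): stack=[5] mem=[0,0,0,0]
After op 4 (RCL M3): stack=[5,0] mem=[0,0,0,0]
After op 5 (STO M3): stack=[5] mem=[0,0,0,0]
After op 6 (push 17): stack=[5,17] mem=[0,0,0,0]
After op 7 (STO M3): stack=[5] mem=[0,0,0,17]
After op 8 (push 3): stack=[5,3] mem=[0,0,0,17]
After op 9 (RCL M3): stack=[5,3,17] mem=[0,0,0,17]
After op 10 (push 13): stack=[5,3,17,13] mem=[0,0,0,17]
After op 11 (/): stack=[5,3,1] mem=[0,0,0,17]
After op 12 (pop): stack=[5,3] mem=[0,0,0,17]
After op 13 (/): stack=[1] mem=[0,0,0,17]

Answer: 1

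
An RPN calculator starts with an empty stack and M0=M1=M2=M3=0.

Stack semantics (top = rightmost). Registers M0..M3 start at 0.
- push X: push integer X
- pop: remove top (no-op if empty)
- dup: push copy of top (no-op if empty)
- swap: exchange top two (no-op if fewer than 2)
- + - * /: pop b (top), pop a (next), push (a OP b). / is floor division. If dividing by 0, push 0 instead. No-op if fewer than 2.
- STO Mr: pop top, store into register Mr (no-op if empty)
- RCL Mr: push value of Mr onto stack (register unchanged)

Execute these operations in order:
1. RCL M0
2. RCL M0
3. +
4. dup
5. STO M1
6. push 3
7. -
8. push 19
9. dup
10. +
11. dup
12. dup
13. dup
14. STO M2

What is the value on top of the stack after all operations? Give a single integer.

Answer: 38

Derivation:
After op 1 (RCL M0): stack=[0] mem=[0,0,0,0]
After op 2 (RCL M0): stack=[0,0] mem=[0,0,0,0]
After op 3 (+): stack=[0] mem=[0,0,0,0]
After op 4 (dup): stack=[0,0] mem=[0,0,0,0]
After op 5 (STO M1): stack=[0] mem=[0,0,0,0]
After op 6 (push 3): stack=[0,3] mem=[0,0,0,0]
After op 7 (-): stack=[-3] mem=[0,0,0,0]
After op 8 (push 19): stack=[-3,19] mem=[0,0,0,0]
After op 9 (dup): stack=[-3,19,19] mem=[0,0,0,0]
After op 10 (+): stack=[-3,38] mem=[0,0,0,0]
After op 11 (dup): stack=[-3,38,38] mem=[0,0,0,0]
After op 12 (dup): stack=[-3,38,38,38] mem=[0,0,0,0]
After op 13 (dup): stack=[-3,38,38,38,38] mem=[0,0,0,0]
After op 14 (STO M2): stack=[-3,38,38,38] mem=[0,0,38,0]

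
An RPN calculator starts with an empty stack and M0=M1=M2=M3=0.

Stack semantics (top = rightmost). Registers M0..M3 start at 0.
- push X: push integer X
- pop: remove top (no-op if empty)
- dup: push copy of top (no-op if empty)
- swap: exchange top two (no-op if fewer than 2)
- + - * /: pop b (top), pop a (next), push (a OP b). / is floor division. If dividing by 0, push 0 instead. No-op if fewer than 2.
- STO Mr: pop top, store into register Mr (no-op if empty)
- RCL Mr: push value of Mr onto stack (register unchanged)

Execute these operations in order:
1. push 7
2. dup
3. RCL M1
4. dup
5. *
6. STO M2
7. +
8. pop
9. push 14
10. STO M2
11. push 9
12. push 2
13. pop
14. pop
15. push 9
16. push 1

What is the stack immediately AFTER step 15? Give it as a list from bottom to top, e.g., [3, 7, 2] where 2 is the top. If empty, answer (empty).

After op 1 (push 7): stack=[7] mem=[0,0,0,0]
After op 2 (dup): stack=[7,7] mem=[0,0,0,0]
After op 3 (RCL M1): stack=[7,7,0] mem=[0,0,0,0]
After op 4 (dup): stack=[7,7,0,0] mem=[0,0,0,0]
After op 5 (*): stack=[7,7,0] mem=[0,0,0,0]
After op 6 (STO M2): stack=[7,7] mem=[0,0,0,0]
After op 7 (+): stack=[14] mem=[0,0,0,0]
After op 8 (pop): stack=[empty] mem=[0,0,0,0]
After op 9 (push 14): stack=[14] mem=[0,0,0,0]
After op 10 (STO M2): stack=[empty] mem=[0,0,14,0]
After op 11 (push 9): stack=[9] mem=[0,0,14,0]
After op 12 (push 2): stack=[9,2] mem=[0,0,14,0]
After op 13 (pop): stack=[9] mem=[0,0,14,0]
After op 14 (pop): stack=[empty] mem=[0,0,14,0]
After op 15 (push 9): stack=[9] mem=[0,0,14,0]

[9]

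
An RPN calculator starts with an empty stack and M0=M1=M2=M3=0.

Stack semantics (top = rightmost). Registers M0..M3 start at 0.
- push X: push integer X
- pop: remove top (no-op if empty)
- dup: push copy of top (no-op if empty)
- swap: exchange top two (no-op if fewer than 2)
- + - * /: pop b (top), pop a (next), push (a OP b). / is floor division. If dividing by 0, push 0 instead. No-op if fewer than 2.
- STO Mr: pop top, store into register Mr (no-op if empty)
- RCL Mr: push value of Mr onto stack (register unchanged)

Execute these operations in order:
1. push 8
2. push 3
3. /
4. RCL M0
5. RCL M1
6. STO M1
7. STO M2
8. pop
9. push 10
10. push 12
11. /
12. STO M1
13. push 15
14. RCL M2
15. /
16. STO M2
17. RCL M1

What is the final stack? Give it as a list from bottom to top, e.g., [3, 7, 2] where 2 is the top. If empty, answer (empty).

Answer: [0]

Derivation:
After op 1 (push 8): stack=[8] mem=[0,0,0,0]
After op 2 (push 3): stack=[8,3] mem=[0,0,0,0]
After op 3 (/): stack=[2] mem=[0,0,0,0]
After op 4 (RCL M0): stack=[2,0] mem=[0,0,0,0]
After op 5 (RCL M1): stack=[2,0,0] mem=[0,0,0,0]
After op 6 (STO M1): stack=[2,0] mem=[0,0,0,0]
After op 7 (STO M2): stack=[2] mem=[0,0,0,0]
After op 8 (pop): stack=[empty] mem=[0,0,0,0]
After op 9 (push 10): stack=[10] mem=[0,0,0,0]
After op 10 (push 12): stack=[10,12] mem=[0,0,0,0]
After op 11 (/): stack=[0] mem=[0,0,0,0]
After op 12 (STO M1): stack=[empty] mem=[0,0,0,0]
After op 13 (push 15): stack=[15] mem=[0,0,0,0]
After op 14 (RCL M2): stack=[15,0] mem=[0,0,0,0]
After op 15 (/): stack=[0] mem=[0,0,0,0]
After op 16 (STO M2): stack=[empty] mem=[0,0,0,0]
After op 17 (RCL M1): stack=[0] mem=[0,0,0,0]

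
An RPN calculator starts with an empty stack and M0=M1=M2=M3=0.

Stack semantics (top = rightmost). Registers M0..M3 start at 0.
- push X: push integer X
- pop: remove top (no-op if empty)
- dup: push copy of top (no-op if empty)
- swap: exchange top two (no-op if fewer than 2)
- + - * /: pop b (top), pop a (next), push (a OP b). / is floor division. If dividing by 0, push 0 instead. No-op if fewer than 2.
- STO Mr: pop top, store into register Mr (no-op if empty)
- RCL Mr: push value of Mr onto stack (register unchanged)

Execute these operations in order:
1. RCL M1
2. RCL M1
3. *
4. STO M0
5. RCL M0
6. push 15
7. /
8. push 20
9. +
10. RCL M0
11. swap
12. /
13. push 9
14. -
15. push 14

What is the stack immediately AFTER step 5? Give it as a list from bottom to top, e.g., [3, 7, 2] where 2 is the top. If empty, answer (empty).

After op 1 (RCL M1): stack=[0] mem=[0,0,0,0]
After op 2 (RCL M1): stack=[0,0] mem=[0,0,0,0]
After op 3 (*): stack=[0] mem=[0,0,0,0]
After op 4 (STO M0): stack=[empty] mem=[0,0,0,0]
After op 5 (RCL M0): stack=[0] mem=[0,0,0,0]

[0]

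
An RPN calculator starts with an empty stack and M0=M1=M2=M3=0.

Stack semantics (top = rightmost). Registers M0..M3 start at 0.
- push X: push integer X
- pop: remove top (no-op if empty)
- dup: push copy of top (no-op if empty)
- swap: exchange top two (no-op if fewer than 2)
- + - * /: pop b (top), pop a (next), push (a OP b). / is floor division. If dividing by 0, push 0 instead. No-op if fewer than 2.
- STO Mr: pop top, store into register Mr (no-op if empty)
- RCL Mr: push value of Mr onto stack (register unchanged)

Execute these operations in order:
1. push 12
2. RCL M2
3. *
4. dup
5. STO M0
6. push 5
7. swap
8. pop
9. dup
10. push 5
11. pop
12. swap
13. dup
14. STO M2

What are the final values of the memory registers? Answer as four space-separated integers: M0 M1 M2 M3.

After op 1 (push 12): stack=[12] mem=[0,0,0,0]
After op 2 (RCL M2): stack=[12,0] mem=[0,0,0,0]
After op 3 (*): stack=[0] mem=[0,0,0,0]
After op 4 (dup): stack=[0,0] mem=[0,0,0,0]
After op 5 (STO M0): stack=[0] mem=[0,0,0,0]
After op 6 (push 5): stack=[0,5] mem=[0,0,0,0]
After op 7 (swap): stack=[5,0] mem=[0,0,0,0]
After op 8 (pop): stack=[5] mem=[0,0,0,0]
After op 9 (dup): stack=[5,5] mem=[0,0,0,0]
After op 10 (push 5): stack=[5,5,5] mem=[0,0,0,0]
After op 11 (pop): stack=[5,5] mem=[0,0,0,0]
After op 12 (swap): stack=[5,5] mem=[0,0,0,0]
After op 13 (dup): stack=[5,5,5] mem=[0,0,0,0]
After op 14 (STO M2): stack=[5,5] mem=[0,0,5,0]

Answer: 0 0 5 0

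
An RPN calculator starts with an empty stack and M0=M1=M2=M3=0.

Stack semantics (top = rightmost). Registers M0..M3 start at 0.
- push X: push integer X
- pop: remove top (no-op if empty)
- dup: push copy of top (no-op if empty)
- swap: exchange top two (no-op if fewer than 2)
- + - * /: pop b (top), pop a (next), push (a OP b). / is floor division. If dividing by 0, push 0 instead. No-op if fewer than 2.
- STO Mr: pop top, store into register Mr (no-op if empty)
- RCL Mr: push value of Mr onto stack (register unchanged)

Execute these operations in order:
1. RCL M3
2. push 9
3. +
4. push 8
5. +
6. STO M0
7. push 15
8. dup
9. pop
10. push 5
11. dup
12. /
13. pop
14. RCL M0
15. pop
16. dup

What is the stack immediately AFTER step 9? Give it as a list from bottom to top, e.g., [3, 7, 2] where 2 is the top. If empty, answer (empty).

After op 1 (RCL M3): stack=[0] mem=[0,0,0,0]
After op 2 (push 9): stack=[0,9] mem=[0,0,0,0]
After op 3 (+): stack=[9] mem=[0,0,0,0]
After op 4 (push 8): stack=[9,8] mem=[0,0,0,0]
After op 5 (+): stack=[17] mem=[0,0,0,0]
After op 6 (STO M0): stack=[empty] mem=[17,0,0,0]
After op 7 (push 15): stack=[15] mem=[17,0,0,0]
After op 8 (dup): stack=[15,15] mem=[17,0,0,0]
After op 9 (pop): stack=[15] mem=[17,0,0,0]

[15]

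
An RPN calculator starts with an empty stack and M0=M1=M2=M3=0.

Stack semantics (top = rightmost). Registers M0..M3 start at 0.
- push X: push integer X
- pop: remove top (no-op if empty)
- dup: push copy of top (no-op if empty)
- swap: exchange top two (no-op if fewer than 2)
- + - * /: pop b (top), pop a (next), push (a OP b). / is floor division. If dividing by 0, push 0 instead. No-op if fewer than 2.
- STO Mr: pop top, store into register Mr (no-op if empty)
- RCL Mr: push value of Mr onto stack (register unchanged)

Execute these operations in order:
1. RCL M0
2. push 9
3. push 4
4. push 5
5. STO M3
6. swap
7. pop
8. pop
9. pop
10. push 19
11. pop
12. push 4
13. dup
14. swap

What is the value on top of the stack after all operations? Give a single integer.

After op 1 (RCL M0): stack=[0] mem=[0,0,0,0]
After op 2 (push 9): stack=[0,9] mem=[0,0,0,0]
After op 3 (push 4): stack=[0,9,4] mem=[0,0,0,0]
After op 4 (push 5): stack=[0,9,4,5] mem=[0,0,0,0]
After op 5 (STO M3): stack=[0,9,4] mem=[0,0,0,5]
After op 6 (swap): stack=[0,4,9] mem=[0,0,0,5]
After op 7 (pop): stack=[0,4] mem=[0,0,0,5]
After op 8 (pop): stack=[0] mem=[0,0,0,5]
After op 9 (pop): stack=[empty] mem=[0,0,0,5]
After op 10 (push 19): stack=[19] mem=[0,0,0,5]
After op 11 (pop): stack=[empty] mem=[0,0,0,5]
After op 12 (push 4): stack=[4] mem=[0,0,0,5]
After op 13 (dup): stack=[4,4] mem=[0,0,0,5]
After op 14 (swap): stack=[4,4] mem=[0,0,0,5]

Answer: 4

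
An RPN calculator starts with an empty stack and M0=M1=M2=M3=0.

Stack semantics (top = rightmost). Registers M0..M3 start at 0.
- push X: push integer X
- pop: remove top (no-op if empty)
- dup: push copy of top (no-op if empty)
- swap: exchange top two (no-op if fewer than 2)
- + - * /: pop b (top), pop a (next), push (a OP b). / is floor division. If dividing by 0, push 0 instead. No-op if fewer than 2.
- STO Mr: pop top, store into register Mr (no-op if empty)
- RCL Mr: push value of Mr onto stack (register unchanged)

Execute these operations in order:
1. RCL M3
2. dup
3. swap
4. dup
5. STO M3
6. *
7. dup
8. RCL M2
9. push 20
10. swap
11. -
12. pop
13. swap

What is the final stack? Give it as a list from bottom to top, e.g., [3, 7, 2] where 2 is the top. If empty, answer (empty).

Answer: [0, 0]

Derivation:
After op 1 (RCL M3): stack=[0] mem=[0,0,0,0]
After op 2 (dup): stack=[0,0] mem=[0,0,0,0]
After op 3 (swap): stack=[0,0] mem=[0,0,0,0]
After op 4 (dup): stack=[0,0,0] mem=[0,0,0,0]
After op 5 (STO M3): stack=[0,0] mem=[0,0,0,0]
After op 6 (*): stack=[0] mem=[0,0,0,0]
After op 7 (dup): stack=[0,0] mem=[0,0,0,0]
After op 8 (RCL M2): stack=[0,0,0] mem=[0,0,0,0]
After op 9 (push 20): stack=[0,0,0,20] mem=[0,0,0,0]
After op 10 (swap): stack=[0,0,20,0] mem=[0,0,0,0]
After op 11 (-): stack=[0,0,20] mem=[0,0,0,0]
After op 12 (pop): stack=[0,0] mem=[0,0,0,0]
After op 13 (swap): stack=[0,0] mem=[0,0,0,0]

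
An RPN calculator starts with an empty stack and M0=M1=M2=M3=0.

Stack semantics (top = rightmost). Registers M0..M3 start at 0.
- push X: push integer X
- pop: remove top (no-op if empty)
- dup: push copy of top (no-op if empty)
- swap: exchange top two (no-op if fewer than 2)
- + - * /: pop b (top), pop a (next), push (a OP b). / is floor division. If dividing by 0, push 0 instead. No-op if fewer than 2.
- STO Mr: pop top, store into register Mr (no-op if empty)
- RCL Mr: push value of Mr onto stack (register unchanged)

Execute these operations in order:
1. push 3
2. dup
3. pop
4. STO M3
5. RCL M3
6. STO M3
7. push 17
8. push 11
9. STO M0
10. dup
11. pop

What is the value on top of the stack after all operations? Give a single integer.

After op 1 (push 3): stack=[3] mem=[0,0,0,0]
After op 2 (dup): stack=[3,3] mem=[0,0,0,0]
After op 3 (pop): stack=[3] mem=[0,0,0,0]
After op 4 (STO M3): stack=[empty] mem=[0,0,0,3]
After op 5 (RCL M3): stack=[3] mem=[0,0,0,3]
After op 6 (STO M3): stack=[empty] mem=[0,0,0,3]
After op 7 (push 17): stack=[17] mem=[0,0,0,3]
After op 8 (push 11): stack=[17,11] mem=[0,0,0,3]
After op 9 (STO M0): stack=[17] mem=[11,0,0,3]
After op 10 (dup): stack=[17,17] mem=[11,0,0,3]
After op 11 (pop): stack=[17] mem=[11,0,0,3]

Answer: 17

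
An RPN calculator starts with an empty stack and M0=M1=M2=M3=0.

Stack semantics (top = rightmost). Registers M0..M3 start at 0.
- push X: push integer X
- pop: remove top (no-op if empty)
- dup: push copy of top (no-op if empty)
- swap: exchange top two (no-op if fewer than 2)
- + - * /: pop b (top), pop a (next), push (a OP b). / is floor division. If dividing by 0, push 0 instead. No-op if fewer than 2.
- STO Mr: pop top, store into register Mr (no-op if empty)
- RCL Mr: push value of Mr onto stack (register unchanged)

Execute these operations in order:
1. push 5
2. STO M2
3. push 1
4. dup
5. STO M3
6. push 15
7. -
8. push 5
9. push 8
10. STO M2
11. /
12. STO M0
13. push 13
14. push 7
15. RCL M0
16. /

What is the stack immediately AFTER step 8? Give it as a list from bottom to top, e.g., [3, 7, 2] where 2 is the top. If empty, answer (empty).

After op 1 (push 5): stack=[5] mem=[0,0,0,0]
After op 2 (STO M2): stack=[empty] mem=[0,0,5,0]
After op 3 (push 1): stack=[1] mem=[0,0,5,0]
After op 4 (dup): stack=[1,1] mem=[0,0,5,0]
After op 5 (STO M3): stack=[1] mem=[0,0,5,1]
After op 6 (push 15): stack=[1,15] mem=[0,0,5,1]
After op 7 (-): stack=[-14] mem=[0,0,5,1]
After op 8 (push 5): stack=[-14,5] mem=[0,0,5,1]

[-14, 5]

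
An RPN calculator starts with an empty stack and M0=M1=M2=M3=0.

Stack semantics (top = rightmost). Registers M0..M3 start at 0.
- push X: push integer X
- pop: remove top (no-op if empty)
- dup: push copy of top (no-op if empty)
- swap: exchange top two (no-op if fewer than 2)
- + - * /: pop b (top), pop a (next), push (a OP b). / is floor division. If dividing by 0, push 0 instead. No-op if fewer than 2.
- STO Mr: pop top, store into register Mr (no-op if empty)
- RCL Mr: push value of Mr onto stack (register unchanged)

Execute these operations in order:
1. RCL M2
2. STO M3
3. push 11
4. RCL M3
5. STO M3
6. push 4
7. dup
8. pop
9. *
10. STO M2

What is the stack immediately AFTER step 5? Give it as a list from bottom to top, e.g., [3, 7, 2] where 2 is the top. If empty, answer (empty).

After op 1 (RCL M2): stack=[0] mem=[0,0,0,0]
After op 2 (STO M3): stack=[empty] mem=[0,0,0,0]
After op 3 (push 11): stack=[11] mem=[0,0,0,0]
After op 4 (RCL M3): stack=[11,0] mem=[0,0,0,0]
After op 5 (STO M3): stack=[11] mem=[0,0,0,0]

[11]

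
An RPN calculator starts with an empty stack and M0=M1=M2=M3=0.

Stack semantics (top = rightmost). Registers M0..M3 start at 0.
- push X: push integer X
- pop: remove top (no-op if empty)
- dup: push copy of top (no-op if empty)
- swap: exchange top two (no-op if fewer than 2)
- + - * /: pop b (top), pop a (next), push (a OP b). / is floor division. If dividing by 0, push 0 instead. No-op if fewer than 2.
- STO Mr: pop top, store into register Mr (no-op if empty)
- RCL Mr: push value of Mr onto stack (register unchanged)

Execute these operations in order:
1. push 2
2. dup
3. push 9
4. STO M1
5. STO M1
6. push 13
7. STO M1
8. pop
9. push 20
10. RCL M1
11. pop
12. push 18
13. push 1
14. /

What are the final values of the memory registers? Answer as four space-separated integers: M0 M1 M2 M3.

After op 1 (push 2): stack=[2] mem=[0,0,0,0]
After op 2 (dup): stack=[2,2] mem=[0,0,0,0]
After op 3 (push 9): stack=[2,2,9] mem=[0,0,0,0]
After op 4 (STO M1): stack=[2,2] mem=[0,9,0,0]
After op 5 (STO M1): stack=[2] mem=[0,2,0,0]
After op 6 (push 13): stack=[2,13] mem=[0,2,0,0]
After op 7 (STO M1): stack=[2] mem=[0,13,0,0]
After op 8 (pop): stack=[empty] mem=[0,13,0,0]
After op 9 (push 20): stack=[20] mem=[0,13,0,0]
After op 10 (RCL M1): stack=[20,13] mem=[0,13,0,0]
After op 11 (pop): stack=[20] mem=[0,13,0,0]
After op 12 (push 18): stack=[20,18] mem=[0,13,0,0]
After op 13 (push 1): stack=[20,18,1] mem=[0,13,0,0]
After op 14 (/): stack=[20,18] mem=[0,13,0,0]

Answer: 0 13 0 0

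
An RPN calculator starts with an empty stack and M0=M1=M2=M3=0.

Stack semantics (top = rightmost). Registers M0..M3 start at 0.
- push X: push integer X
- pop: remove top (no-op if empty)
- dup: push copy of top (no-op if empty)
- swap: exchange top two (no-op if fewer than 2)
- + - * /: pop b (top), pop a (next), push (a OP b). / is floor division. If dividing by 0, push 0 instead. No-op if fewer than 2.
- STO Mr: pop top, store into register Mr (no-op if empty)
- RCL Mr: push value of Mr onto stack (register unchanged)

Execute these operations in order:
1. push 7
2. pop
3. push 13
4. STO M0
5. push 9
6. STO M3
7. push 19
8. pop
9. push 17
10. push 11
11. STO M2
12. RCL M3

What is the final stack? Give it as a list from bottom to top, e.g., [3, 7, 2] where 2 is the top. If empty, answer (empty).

After op 1 (push 7): stack=[7] mem=[0,0,0,0]
After op 2 (pop): stack=[empty] mem=[0,0,0,0]
After op 3 (push 13): stack=[13] mem=[0,0,0,0]
After op 4 (STO M0): stack=[empty] mem=[13,0,0,0]
After op 5 (push 9): stack=[9] mem=[13,0,0,0]
After op 6 (STO M3): stack=[empty] mem=[13,0,0,9]
After op 7 (push 19): stack=[19] mem=[13,0,0,9]
After op 8 (pop): stack=[empty] mem=[13,0,0,9]
After op 9 (push 17): stack=[17] mem=[13,0,0,9]
After op 10 (push 11): stack=[17,11] mem=[13,0,0,9]
After op 11 (STO M2): stack=[17] mem=[13,0,11,9]
After op 12 (RCL M3): stack=[17,9] mem=[13,0,11,9]

Answer: [17, 9]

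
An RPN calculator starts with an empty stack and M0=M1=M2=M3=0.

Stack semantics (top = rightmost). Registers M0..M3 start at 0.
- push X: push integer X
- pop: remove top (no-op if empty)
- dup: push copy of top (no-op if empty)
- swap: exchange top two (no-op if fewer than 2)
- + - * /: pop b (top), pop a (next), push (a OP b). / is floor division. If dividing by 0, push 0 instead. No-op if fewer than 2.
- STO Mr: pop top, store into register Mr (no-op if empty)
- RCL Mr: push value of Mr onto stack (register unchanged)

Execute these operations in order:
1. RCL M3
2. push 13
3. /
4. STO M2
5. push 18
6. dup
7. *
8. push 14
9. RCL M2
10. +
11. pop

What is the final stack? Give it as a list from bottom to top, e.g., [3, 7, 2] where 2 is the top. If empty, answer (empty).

After op 1 (RCL M3): stack=[0] mem=[0,0,0,0]
After op 2 (push 13): stack=[0,13] mem=[0,0,0,0]
After op 3 (/): stack=[0] mem=[0,0,0,0]
After op 4 (STO M2): stack=[empty] mem=[0,0,0,0]
After op 5 (push 18): stack=[18] mem=[0,0,0,0]
After op 6 (dup): stack=[18,18] mem=[0,0,0,0]
After op 7 (*): stack=[324] mem=[0,0,0,0]
After op 8 (push 14): stack=[324,14] mem=[0,0,0,0]
After op 9 (RCL M2): stack=[324,14,0] mem=[0,0,0,0]
After op 10 (+): stack=[324,14] mem=[0,0,0,0]
After op 11 (pop): stack=[324] mem=[0,0,0,0]

Answer: [324]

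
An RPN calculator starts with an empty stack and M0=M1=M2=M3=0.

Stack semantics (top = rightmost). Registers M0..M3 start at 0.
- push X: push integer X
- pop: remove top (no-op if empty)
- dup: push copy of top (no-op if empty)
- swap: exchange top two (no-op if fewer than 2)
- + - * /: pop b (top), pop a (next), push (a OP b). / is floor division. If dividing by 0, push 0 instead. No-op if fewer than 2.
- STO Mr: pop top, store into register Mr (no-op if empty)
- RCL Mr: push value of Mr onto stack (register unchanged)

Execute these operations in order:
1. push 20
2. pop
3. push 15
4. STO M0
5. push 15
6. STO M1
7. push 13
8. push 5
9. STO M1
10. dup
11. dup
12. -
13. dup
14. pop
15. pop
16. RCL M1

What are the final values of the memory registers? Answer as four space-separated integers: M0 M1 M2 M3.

After op 1 (push 20): stack=[20] mem=[0,0,0,0]
After op 2 (pop): stack=[empty] mem=[0,0,0,0]
After op 3 (push 15): stack=[15] mem=[0,0,0,0]
After op 4 (STO M0): stack=[empty] mem=[15,0,0,0]
After op 5 (push 15): stack=[15] mem=[15,0,0,0]
After op 6 (STO M1): stack=[empty] mem=[15,15,0,0]
After op 7 (push 13): stack=[13] mem=[15,15,0,0]
After op 8 (push 5): stack=[13,5] mem=[15,15,0,0]
After op 9 (STO M1): stack=[13] mem=[15,5,0,0]
After op 10 (dup): stack=[13,13] mem=[15,5,0,0]
After op 11 (dup): stack=[13,13,13] mem=[15,5,0,0]
After op 12 (-): stack=[13,0] mem=[15,5,0,0]
After op 13 (dup): stack=[13,0,0] mem=[15,5,0,0]
After op 14 (pop): stack=[13,0] mem=[15,5,0,0]
After op 15 (pop): stack=[13] mem=[15,5,0,0]
After op 16 (RCL M1): stack=[13,5] mem=[15,5,0,0]

Answer: 15 5 0 0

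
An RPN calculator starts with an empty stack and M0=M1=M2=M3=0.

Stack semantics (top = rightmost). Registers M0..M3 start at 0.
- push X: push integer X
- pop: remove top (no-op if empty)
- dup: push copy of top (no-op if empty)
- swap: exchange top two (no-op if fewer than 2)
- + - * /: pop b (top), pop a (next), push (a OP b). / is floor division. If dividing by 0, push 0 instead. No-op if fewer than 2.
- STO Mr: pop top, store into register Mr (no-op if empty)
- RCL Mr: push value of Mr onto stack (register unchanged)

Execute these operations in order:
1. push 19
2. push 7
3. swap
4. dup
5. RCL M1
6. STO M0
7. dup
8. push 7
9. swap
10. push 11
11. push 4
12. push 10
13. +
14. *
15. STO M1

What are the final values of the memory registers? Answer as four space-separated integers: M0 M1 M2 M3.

Answer: 0 154 0 0

Derivation:
After op 1 (push 19): stack=[19] mem=[0,0,0,0]
After op 2 (push 7): stack=[19,7] mem=[0,0,0,0]
After op 3 (swap): stack=[7,19] mem=[0,0,0,0]
After op 4 (dup): stack=[7,19,19] mem=[0,0,0,0]
After op 5 (RCL M1): stack=[7,19,19,0] mem=[0,0,0,0]
After op 6 (STO M0): stack=[7,19,19] mem=[0,0,0,0]
After op 7 (dup): stack=[7,19,19,19] mem=[0,0,0,0]
After op 8 (push 7): stack=[7,19,19,19,7] mem=[0,0,0,0]
After op 9 (swap): stack=[7,19,19,7,19] mem=[0,0,0,0]
After op 10 (push 11): stack=[7,19,19,7,19,11] mem=[0,0,0,0]
After op 11 (push 4): stack=[7,19,19,7,19,11,4] mem=[0,0,0,0]
After op 12 (push 10): stack=[7,19,19,7,19,11,4,10] mem=[0,0,0,0]
After op 13 (+): stack=[7,19,19,7,19,11,14] mem=[0,0,0,0]
After op 14 (*): stack=[7,19,19,7,19,154] mem=[0,0,0,0]
After op 15 (STO M1): stack=[7,19,19,7,19] mem=[0,154,0,0]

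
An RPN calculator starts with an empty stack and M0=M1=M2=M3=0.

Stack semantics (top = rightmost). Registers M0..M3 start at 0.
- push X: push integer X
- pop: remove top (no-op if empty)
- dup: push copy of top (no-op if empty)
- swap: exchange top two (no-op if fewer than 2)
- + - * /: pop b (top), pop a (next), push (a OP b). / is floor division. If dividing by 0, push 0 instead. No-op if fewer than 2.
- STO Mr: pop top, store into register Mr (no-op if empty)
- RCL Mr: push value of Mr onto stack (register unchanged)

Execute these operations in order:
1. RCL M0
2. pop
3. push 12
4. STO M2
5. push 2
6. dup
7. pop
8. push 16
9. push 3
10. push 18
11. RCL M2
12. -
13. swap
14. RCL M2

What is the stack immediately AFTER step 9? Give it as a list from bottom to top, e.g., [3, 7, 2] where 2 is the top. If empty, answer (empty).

After op 1 (RCL M0): stack=[0] mem=[0,0,0,0]
After op 2 (pop): stack=[empty] mem=[0,0,0,0]
After op 3 (push 12): stack=[12] mem=[0,0,0,0]
After op 4 (STO M2): stack=[empty] mem=[0,0,12,0]
After op 5 (push 2): stack=[2] mem=[0,0,12,0]
After op 6 (dup): stack=[2,2] mem=[0,0,12,0]
After op 7 (pop): stack=[2] mem=[0,0,12,0]
After op 8 (push 16): stack=[2,16] mem=[0,0,12,0]
After op 9 (push 3): stack=[2,16,3] mem=[0,0,12,0]

[2, 16, 3]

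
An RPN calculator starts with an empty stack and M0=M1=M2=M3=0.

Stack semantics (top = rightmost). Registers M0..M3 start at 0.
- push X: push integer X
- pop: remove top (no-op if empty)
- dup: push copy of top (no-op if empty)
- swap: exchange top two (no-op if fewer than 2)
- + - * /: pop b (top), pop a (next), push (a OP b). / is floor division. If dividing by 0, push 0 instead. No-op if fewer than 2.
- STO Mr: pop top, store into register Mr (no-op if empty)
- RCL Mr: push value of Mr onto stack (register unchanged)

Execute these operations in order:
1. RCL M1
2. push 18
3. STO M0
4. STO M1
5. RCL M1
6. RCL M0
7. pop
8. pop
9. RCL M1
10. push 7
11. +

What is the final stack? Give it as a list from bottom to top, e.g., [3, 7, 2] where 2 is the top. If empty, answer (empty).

After op 1 (RCL M1): stack=[0] mem=[0,0,0,0]
After op 2 (push 18): stack=[0,18] mem=[0,0,0,0]
After op 3 (STO M0): stack=[0] mem=[18,0,0,0]
After op 4 (STO M1): stack=[empty] mem=[18,0,0,0]
After op 5 (RCL M1): stack=[0] mem=[18,0,0,0]
After op 6 (RCL M0): stack=[0,18] mem=[18,0,0,0]
After op 7 (pop): stack=[0] mem=[18,0,0,0]
After op 8 (pop): stack=[empty] mem=[18,0,0,0]
After op 9 (RCL M1): stack=[0] mem=[18,0,0,0]
After op 10 (push 7): stack=[0,7] mem=[18,0,0,0]
After op 11 (+): stack=[7] mem=[18,0,0,0]

Answer: [7]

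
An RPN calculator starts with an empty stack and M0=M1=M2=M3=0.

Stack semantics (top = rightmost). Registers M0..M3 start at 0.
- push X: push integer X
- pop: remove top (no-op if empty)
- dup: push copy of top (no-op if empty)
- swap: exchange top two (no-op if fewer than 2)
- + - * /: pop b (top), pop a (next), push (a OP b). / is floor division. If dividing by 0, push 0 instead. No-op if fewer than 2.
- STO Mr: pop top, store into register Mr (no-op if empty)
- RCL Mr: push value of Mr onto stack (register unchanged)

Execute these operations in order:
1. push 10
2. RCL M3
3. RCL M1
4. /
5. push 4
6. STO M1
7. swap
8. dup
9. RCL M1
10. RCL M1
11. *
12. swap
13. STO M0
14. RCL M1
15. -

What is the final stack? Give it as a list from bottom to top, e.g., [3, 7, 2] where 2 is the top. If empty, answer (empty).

After op 1 (push 10): stack=[10] mem=[0,0,0,0]
After op 2 (RCL M3): stack=[10,0] mem=[0,0,0,0]
After op 3 (RCL M1): stack=[10,0,0] mem=[0,0,0,0]
After op 4 (/): stack=[10,0] mem=[0,0,0,0]
After op 5 (push 4): stack=[10,0,4] mem=[0,0,0,0]
After op 6 (STO M1): stack=[10,0] mem=[0,4,0,0]
After op 7 (swap): stack=[0,10] mem=[0,4,0,0]
After op 8 (dup): stack=[0,10,10] mem=[0,4,0,0]
After op 9 (RCL M1): stack=[0,10,10,4] mem=[0,4,0,0]
After op 10 (RCL M1): stack=[0,10,10,4,4] mem=[0,4,0,0]
After op 11 (*): stack=[0,10,10,16] mem=[0,4,0,0]
After op 12 (swap): stack=[0,10,16,10] mem=[0,4,0,0]
After op 13 (STO M0): stack=[0,10,16] mem=[10,4,0,0]
After op 14 (RCL M1): stack=[0,10,16,4] mem=[10,4,0,0]
After op 15 (-): stack=[0,10,12] mem=[10,4,0,0]

Answer: [0, 10, 12]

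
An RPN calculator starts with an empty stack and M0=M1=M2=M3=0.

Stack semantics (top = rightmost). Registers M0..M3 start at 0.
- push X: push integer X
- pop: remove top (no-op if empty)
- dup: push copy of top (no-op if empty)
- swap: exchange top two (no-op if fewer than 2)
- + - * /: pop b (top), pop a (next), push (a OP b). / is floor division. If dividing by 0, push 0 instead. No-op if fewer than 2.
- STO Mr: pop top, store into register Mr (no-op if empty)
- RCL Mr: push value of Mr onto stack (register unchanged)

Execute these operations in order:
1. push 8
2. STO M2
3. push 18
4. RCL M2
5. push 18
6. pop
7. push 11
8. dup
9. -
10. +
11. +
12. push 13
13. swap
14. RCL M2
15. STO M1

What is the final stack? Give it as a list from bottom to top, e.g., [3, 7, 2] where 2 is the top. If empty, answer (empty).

Answer: [13, 26]

Derivation:
After op 1 (push 8): stack=[8] mem=[0,0,0,0]
After op 2 (STO M2): stack=[empty] mem=[0,0,8,0]
After op 3 (push 18): stack=[18] mem=[0,0,8,0]
After op 4 (RCL M2): stack=[18,8] mem=[0,0,8,0]
After op 5 (push 18): stack=[18,8,18] mem=[0,0,8,0]
After op 6 (pop): stack=[18,8] mem=[0,0,8,0]
After op 7 (push 11): stack=[18,8,11] mem=[0,0,8,0]
After op 8 (dup): stack=[18,8,11,11] mem=[0,0,8,0]
After op 9 (-): stack=[18,8,0] mem=[0,0,8,0]
After op 10 (+): stack=[18,8] mem=[0,0,8,0]
After op 11 (+): stack=[26] mem=[0,0,8,0]
After op 12 (push 13): stack=[26,13] mem=[0,0,8,0]
After op 13 (swap): stack=[13,26] mem=[0,0,8,0]
After op 14 (RCL M2): stack=[13,26,8] mem=[0,0,8,0]
After op 15 (STO M1): stack=[13,26] mem=[0,8,8,0]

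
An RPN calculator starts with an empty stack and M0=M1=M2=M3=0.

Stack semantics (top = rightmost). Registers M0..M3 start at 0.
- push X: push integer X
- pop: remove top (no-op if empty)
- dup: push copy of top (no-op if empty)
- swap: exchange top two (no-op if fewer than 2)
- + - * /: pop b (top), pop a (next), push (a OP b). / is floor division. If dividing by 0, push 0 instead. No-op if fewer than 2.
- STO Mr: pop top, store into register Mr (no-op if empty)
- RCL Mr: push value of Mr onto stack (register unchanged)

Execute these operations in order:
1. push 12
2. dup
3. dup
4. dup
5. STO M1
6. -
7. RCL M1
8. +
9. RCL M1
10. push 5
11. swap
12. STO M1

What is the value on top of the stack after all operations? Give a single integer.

After op 1 (push 12): stack=[12] mem=[0,0,0,0]
After op 2 (dup): stack=[12,12] mem=[0,0,0,0]
After op 3 (dup): stack=[12,12,12] mem=[0,0,0,0]
After op 4 (dup): stack=[12,12,12,12] mem=[0,0,0,0]
After op 5 (STO M1): stack=[12,12,12] mem=[0,12,0,0]
After op 6 (-): stack=[12,0] mem=[0,12,0,0]
After op 7 (RCL M1): stack=[12,0,12] mem=[0,12,0,0]
After op 8 (+): stack=[12,12] mem=[0,12,0,0]
After op 9 (RCL M1): stack=[12,12,12] mem=[0,12,0,0]
After op 10 (push 5): stack=[12,12,12,5] mem=[0,12,0,0]
After op 11 (swap): stack=[12,12,5,12] mem=[0,12,0,0]
After op 12 (STO M1): stack=[12,12,5] mem=[0,12,0,0]

Answer: 5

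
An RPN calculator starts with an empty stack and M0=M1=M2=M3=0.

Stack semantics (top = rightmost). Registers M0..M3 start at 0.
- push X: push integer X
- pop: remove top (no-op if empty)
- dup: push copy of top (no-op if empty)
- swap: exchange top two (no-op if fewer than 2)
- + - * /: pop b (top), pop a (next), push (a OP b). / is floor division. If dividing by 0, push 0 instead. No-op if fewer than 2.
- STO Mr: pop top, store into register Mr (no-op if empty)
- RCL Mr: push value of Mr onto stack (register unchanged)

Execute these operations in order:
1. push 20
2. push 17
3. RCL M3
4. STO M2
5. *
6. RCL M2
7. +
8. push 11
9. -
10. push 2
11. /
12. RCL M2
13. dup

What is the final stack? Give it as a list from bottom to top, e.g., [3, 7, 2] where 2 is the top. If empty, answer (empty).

Answer: [164, 0, 0]

Derivation:
After op 1 (push 20): stack=[20] mem=[0,0,0,0]
After op 2 (push 17): stack=[20,17] mem=[0,0,0,0]
After op 3 (RCL M3): stack=[20,17,0] mem=[0,0,0,0]
After op 4 (STO M2): stack=[20,17] mem=[0,0,0,0]
After op 5 (*): stack=[340] mem=[0,0,0,0]
After op 6 (RCL M2): stack=[340,0] mem=[0,0,0,0]
After op 7 (+): stack=[340] mem=[0,0,0,0]
After op 8 (push 11): stack=[340,11] mem=[0,0,0,0]
After op 9 (-): stack=[329] mem=[0,0,0,0]
After op 10 (push 2): stack=[329,2] mem=[0,0,0,0]
After op 11 (/): stack=[164] mem=[0,0,0,0]
After op 12 (RCL M2): stack=[164,0] mem=[0,0,0,0]
After op 13 (dup): stack=[164,0,0] mem=[0,0,0,0]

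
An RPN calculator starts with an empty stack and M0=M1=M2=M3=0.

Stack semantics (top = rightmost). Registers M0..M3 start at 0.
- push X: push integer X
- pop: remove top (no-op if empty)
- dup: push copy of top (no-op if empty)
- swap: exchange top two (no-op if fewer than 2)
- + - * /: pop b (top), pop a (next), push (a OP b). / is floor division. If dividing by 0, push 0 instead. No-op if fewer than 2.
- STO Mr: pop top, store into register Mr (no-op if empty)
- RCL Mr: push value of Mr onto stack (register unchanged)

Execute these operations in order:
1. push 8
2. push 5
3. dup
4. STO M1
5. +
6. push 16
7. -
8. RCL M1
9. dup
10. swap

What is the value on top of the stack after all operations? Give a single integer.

After op 1 (push 8): stack=[8] mem=[0,0,0,0]
After op 2 (push 5): stack=[8,5] mem=[0,0,0,0]
After op 3 (dup): stack=[8,5,5] mem=[0,0,0,0]
After op 4 (STO M1): stack=[8,5] mem=[0,5,0,0]
After op 5 (+): stack=[13] mem=[0,5,0,0]
After op 6 (push 16): stack=[13,16] mem=[0,5,0,0]
After op 7 (-): stack=[-3] mem=[0,5,0,0]
After op 8 (RCL M1): stack=[-3,5] mem=[0,5,0,0]
After op 9 (dup): stack=[-3,5,5] mem=[0,5,0,0]
After op 10 (swap): stack=[-3,5,5] mem=[0,5,0,0]

Answer: 5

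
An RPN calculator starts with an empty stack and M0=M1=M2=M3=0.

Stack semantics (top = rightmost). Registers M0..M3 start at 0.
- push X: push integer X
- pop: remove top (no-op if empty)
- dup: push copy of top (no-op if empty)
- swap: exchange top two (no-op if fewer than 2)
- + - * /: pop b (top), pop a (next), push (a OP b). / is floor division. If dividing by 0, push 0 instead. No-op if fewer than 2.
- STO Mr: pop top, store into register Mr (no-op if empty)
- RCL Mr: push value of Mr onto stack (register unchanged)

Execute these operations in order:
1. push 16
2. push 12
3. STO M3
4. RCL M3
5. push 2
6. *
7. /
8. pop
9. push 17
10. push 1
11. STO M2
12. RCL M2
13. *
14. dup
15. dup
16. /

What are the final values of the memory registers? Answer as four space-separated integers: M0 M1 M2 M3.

Answer: 0 0 1 12

Derivation:
After op 1 (push 16): stack=[16] mem=[0,0,0,0]
After op 2 (push 12): stack=[16,12] mem=[0,0,0,0]
After op 3 (STO M3): stack=[16] mem=[0,0,0,12]
After op 4 (RCL M3): stack=[16,12] mem=[0,0,0,12]
After op 5 (push 2): stack=[16,12,2] mem=[0,0,0,12]
After op 6 (*): stack=[16,24] mem=[0,0,0,12]
After op 7 (/): stack=[0] mem=[0,0,0,12]
After op 8 (pop): stack=[empty] mem=[0,0,0,12]
After op 9 (push 17): stack=[17] mem=[0,0,0,12]
After op 10 (push 1): stack=[17,1] mem=[0,0,0,12]
After op 11 (STO M2): stack=[17] mem=[0,0,1,12]
After op 12 (RCL M2): stack=[17,1] mem=[0,0,1,12]
After op 13 (*): stack=[17] mem=[0,0,1,12]
After op 14 (dup): stack=[17,17] mem=[0,0,1,12]
After op 15 (dup): stack=[17,17,17] mem=[0,0,1,12]
After op 16 (/): stack=[17,1] mem=[0,0,1,12]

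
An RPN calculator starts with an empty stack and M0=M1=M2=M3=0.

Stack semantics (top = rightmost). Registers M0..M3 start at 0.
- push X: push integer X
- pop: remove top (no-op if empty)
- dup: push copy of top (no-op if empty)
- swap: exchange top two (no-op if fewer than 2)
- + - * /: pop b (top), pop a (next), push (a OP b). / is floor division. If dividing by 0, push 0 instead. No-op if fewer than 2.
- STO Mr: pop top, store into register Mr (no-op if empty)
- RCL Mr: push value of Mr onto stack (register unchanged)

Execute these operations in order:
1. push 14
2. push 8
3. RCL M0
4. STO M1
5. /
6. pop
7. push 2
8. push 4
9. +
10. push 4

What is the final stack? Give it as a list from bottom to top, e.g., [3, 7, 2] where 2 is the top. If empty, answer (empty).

After op 1 (push 14): stack=[14] mem=[0,0,0,0]
After op 2 (push 8): stack=[14,8] mem=[0,0,0,0]
After op 3 (RCL M0): stack=[14,8,0] mem=[0,0,0,0]
After op 4 (STO M1): stack=[14,8] mem=[0,0,0,0]
After op 5 (/): stack=[1] mem=[0,0,0,0]
After op 6 (pop): stack=[empty] mem=[0,0,0,0]
After op 7 (push 2): stack=[2] mem=[0,0,0,0]
After op 8 (push 4): stack=[2,4] mem=[0,0,0,0]
After op 9 (+): stack=[6] mem=[0,0,0,0]
After op 10 (push 4): stack=[6,4] mem=[0,0,0,0]

Answer: [6, 4]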